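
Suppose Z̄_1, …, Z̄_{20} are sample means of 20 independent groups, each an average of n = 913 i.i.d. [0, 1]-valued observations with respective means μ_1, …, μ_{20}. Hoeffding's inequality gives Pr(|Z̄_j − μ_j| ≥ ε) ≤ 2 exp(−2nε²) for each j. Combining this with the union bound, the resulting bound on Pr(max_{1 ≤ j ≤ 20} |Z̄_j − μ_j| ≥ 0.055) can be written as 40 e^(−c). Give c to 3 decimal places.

5.524

Union bound over the 20 events: Pr(max_{1 ≤ j ≤ 20} |Z̄_j − μ_j| ≥ 0.055) ≤ 20·2·exp(−2nε²) = 40 exp(−2·913·0.055²).
So c = 2·913·0.055² = 5.5236.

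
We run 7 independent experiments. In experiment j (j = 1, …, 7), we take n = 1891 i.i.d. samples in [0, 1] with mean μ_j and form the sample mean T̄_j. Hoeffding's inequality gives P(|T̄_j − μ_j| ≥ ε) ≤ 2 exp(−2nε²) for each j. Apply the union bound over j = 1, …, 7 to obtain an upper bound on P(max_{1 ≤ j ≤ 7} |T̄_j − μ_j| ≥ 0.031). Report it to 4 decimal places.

0.3696

Per-experiment Hoeffding bound: 2·exp(−2·1891·0.031²) = 2·exp(−3.63450) = 0.052794.
Union bound over 7 events: 7·0.052794 = 0.36956.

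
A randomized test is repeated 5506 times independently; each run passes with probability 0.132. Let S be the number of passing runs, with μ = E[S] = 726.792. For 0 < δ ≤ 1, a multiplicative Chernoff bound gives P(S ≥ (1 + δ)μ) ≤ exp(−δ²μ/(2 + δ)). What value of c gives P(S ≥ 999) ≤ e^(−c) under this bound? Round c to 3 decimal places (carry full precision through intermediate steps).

Write 999 = (1 + δ)μ, so δ = 999/726.792 − 1 = 0.3745336…
Then the exponent is δ²μ/(2 + δ) = (999 − μ)² / (μ·(2 + δ)) = 42.935183.

42.935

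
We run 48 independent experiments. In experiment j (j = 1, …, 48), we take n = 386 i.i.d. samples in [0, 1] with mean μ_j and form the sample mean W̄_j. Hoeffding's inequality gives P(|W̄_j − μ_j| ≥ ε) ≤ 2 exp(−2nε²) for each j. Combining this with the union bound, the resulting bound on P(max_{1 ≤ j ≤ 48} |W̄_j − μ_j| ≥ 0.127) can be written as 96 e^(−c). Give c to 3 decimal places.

12.452

Union bound over the 48 events: P(max_{1 ≤ j ≤ 48} |W̄_j − μ_j| ≥ 0.127) ≤ 48·2·exp(−2nε²) = 96 exp(−2·386·0.127²).
So c = 2·386·0.127² = 12.4516.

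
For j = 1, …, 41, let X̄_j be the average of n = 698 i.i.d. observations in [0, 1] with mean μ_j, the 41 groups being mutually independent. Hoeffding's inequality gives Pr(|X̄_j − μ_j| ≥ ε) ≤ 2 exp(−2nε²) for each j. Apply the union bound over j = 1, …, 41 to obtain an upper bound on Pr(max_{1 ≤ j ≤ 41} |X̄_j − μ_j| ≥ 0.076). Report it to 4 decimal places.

Per-experiment Hoeffding bound: 2·exp(−2·698·0.076²) = 2·exp(−8.06330) = 0.00062977.
Union bound over 41 events: 41·0.00062977 = 0.02582.

0.0258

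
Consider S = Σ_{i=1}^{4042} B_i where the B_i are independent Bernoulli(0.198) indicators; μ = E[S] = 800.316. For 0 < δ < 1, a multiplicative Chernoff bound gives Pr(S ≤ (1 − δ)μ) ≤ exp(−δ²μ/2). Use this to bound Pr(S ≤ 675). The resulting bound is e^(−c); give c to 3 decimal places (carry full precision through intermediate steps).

9.811

Write 675 = (1 − δ)μ, so δ = 1 − 675/800.316 = 0.1565831…
Then the exponent is δ²μ/2 = (μ − 675)²/(2μ) = 9.811187.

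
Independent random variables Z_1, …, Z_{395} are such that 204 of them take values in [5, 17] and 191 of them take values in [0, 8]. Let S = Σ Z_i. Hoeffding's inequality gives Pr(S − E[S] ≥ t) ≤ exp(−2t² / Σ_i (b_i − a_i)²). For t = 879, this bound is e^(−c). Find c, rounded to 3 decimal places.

Σ(b_i − a_i)² = 204·12² + 191·8² = 41600.
c = 2t² / 41600 = 2·879² / 41600 = 37.1462.

37.146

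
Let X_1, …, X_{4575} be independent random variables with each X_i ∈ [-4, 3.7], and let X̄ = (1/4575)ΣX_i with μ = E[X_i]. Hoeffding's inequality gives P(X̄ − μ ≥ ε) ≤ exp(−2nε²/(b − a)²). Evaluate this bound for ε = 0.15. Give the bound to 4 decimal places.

Exponent: 2nε²/(b − a)² = 2·4575·0.15² / 7.7² = 3.47234.
Bound = exp(−3.47234) = 0.03104.

0.0310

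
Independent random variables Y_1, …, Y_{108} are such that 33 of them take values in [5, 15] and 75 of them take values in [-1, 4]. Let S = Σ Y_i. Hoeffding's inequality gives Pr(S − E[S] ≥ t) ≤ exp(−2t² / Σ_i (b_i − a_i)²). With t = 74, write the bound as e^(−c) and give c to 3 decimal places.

Σ(b_i − a_i)² = 33·10² + 75·5² = 5175.
c = 2t² / 5175 = 2·74² / 5175 = 2.1163.

2.116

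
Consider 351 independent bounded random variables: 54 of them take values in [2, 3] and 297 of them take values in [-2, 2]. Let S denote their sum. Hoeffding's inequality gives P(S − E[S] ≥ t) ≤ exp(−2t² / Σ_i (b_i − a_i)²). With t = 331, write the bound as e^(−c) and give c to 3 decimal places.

45.593

Σ(b_i − a_i)² = 54·1² + 297·4² = 4806.
c = 2t² / 4806 = 2·331² / 4806 = 45.5934.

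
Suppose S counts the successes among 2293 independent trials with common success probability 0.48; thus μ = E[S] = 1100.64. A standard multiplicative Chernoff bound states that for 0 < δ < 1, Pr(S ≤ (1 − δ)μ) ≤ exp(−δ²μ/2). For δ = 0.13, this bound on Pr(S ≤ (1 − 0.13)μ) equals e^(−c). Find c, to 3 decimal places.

9.300

c = δ²μ/2 = 0.13²·1100.64/2 = 9.3004.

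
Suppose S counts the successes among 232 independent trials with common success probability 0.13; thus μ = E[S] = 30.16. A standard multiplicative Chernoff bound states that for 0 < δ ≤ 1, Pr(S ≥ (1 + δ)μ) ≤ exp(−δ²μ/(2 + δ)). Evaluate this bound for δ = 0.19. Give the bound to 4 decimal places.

Exponent = δ²μ/(2 + δ) = 0.19²·30.16/2.19 = 0.4972.
Bound = exp(−0.4972) = 0.60826.

0.6083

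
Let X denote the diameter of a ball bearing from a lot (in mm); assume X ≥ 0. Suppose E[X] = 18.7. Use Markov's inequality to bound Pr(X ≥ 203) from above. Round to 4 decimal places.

Markov's inequality: for a non-negative random variable, Pr(X ≥ a) ≤ E[X]/a.
Here E[X] = 18.7 and a = 203, so the bound is 18.7/203 = 0.0921.

0.0921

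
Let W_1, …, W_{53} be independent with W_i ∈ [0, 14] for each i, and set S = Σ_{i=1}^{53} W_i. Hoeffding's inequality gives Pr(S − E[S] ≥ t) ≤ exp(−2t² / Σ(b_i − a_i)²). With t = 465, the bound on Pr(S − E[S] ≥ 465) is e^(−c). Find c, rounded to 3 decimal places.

41.630

Σ(b_i − a_i)² = 53·(14)² = 10388.
c = 2t²/10388 = 2·465²/10388 = 41.6298.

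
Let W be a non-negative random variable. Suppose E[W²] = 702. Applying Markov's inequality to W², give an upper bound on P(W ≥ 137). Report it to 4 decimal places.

0.0374

Since W ≥ 0, the event {W ≥ 137} is the same as {W² ≥ 18769}.
Markov's inequality applied to W² gives P(W² ≥ 18769) ≤ E[W²]/18769 = 702/18769 = 0.0374.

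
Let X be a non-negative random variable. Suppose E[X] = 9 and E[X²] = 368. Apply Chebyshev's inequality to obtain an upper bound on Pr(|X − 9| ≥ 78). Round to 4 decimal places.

Var(X) = E[X²] − (E[X])² = 368 − 81 = 287.
Chebyshev's inequality: Pr(|X − μ| ≥ t) ≤ Var(X)/t² = 287/6084 = 0.0472.

0.0472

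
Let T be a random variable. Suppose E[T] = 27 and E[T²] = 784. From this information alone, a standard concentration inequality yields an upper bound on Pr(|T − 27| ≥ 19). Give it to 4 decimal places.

The first two moments determine the variance, so Chebyshev's inequality is the sharpest standard bound available.
Var(T) = E[T²] − (E[T])² = 784 − 729 = 55.
Chebyshev's inequality: Pr(|T − μ| ≥ t) ≤ Var(T)/t² = 55/361 = 0.1524.

0.1524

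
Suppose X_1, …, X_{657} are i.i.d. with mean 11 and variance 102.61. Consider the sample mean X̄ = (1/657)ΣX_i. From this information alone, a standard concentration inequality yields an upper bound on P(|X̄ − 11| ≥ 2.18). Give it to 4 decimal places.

With mean and variance of each term known, Chebyshev's inequality bounds the deviation of the sum (or sample mean).
Var(X̄) = Var(X_i)/n = 102.61/657 = 0.15618.
Chebyshev: P(|X̄ − 11| ≥ 2.18) ≤ Var(X̄)/(2.18)² = 102.61/(657·2.18²) = 0.0329.

0.0329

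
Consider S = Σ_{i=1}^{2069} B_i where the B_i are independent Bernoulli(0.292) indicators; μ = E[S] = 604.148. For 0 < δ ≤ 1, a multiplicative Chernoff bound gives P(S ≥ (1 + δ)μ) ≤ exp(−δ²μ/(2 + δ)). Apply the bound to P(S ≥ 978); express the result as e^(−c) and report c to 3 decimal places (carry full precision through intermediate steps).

88.339

Write 978 = (1 + δ)μ, so δ = 978/604.148 − 1 = 0.6188086…
Then the exponent is δ²μ/(2 + δ) = (978 − μ)² / (μ·(2 + δ)) = 88.338966.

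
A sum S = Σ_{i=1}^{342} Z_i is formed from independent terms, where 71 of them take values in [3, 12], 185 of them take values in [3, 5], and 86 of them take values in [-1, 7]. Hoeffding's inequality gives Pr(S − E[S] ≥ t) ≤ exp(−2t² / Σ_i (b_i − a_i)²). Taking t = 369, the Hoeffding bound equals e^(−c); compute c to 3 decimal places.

Σ(b_i − a_i)² = 71·9² + 185·2² + 86·8² = 11995.
c = 2t² / 11995 = 2·369² / 11995 = 22.7030.

22.703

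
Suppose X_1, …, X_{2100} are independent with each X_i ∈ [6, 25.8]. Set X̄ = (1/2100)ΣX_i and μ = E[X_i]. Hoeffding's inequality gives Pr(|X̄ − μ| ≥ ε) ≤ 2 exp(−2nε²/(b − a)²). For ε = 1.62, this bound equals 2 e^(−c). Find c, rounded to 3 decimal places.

c = 2nε²/(b − a)² = 2·2100·1.62² / 19.8² = 28.1157.

28.116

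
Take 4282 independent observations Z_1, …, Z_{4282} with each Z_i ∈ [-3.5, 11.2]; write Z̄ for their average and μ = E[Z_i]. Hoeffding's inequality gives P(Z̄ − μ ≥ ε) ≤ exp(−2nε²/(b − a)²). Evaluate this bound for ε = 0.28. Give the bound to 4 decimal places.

Exponent: 2nε²/(b − a)² = 2·4282·0.28² / 14.7² = 3.10712.
Bound = exp(−3.10712) = 0.04473.

0.0447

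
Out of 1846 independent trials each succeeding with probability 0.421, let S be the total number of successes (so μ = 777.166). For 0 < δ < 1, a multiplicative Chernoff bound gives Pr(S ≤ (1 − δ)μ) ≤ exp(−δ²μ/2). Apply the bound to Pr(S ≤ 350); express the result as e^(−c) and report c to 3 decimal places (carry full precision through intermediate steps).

117.395

Write 350 = (1 − δ)μ, so δ = 1 − 350/777.166 = 0.5496458…
Then the exponent is δ²μ/2 = (μ − 350)²/(2μ) = 117.394991.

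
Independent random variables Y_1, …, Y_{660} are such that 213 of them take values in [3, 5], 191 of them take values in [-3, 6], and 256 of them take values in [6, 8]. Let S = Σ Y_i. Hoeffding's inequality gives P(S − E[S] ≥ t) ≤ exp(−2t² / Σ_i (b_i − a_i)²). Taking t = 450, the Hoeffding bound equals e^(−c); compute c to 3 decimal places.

23.347

Σ(b_i − a_i)² = 213·2² + 191·9² + 256·2² = 17347.
c = 2t² / 17347 = 2·450² / 17347 = 23.3470.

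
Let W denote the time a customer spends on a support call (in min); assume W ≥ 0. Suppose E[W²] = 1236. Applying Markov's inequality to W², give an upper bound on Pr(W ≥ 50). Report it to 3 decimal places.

0.494

Since W ≥ 0, the event {W ≥ 50} is the same as {W² ≥ 2500}.
Markov's inequality applied to W² gives Pr(W² ≥ 2500) ≤ E[W²]/2500 = 1236/2500 = 0.4944.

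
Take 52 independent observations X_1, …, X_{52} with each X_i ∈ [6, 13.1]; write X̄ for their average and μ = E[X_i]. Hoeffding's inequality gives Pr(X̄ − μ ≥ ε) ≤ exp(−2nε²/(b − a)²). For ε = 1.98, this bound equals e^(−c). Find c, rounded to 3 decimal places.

c = 2nε²/(b − a)² = 2·52·1.98² / 7.1² = 8.0881.

8.088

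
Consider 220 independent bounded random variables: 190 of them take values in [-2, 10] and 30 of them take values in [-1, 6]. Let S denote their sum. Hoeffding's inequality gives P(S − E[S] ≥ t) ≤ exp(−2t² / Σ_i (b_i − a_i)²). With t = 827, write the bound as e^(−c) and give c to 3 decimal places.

Σ(b_i − a_i)² = 190·12² + 30·7² = 28830.
c = 2t² / 28830 = 2·827² / 28830 = 47.4456.

47.446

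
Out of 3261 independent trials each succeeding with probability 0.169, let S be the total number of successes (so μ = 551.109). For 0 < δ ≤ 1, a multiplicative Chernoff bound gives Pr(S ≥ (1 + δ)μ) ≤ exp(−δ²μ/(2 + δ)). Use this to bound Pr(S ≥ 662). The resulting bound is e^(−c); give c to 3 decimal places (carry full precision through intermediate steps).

10.137

Write 662 = (1 + δ)μ, so δ = 662/551.109 − 1 = 0.2012143…
Then the exponent is δ²μ/(2 + δ) = (662 − μ)² / (μ·(2 + δ)) = 10.136611.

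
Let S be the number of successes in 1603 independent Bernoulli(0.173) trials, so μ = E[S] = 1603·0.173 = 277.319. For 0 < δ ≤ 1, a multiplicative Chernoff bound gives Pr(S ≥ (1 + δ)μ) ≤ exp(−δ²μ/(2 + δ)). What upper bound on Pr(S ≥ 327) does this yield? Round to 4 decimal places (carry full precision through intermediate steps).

Write 327 = (1 + δ)μ, so δ = 327/277.319 − 1 = 0.1791475…
Then the exponent is δ²μ/(2 + δ) = (327 − μ)² / (μ·(2 + δ)) = 4.084270.
Bound = exp(−4.084270) = 0.01684.

0.0168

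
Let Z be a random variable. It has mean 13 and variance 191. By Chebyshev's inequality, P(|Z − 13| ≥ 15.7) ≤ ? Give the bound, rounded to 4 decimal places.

Chebyshev: P(|Z − μ| ≥ t) ≤ Var(Z)/t².
Bound = 191 / 246.49 = 0.7749.

0.7749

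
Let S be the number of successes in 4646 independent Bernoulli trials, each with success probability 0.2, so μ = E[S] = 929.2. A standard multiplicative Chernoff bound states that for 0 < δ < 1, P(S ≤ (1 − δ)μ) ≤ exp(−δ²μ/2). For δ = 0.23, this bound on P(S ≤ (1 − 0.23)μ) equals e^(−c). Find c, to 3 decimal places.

24.577

c = δ²μ/2 = 0.23²·929.2/2 = 24.5773.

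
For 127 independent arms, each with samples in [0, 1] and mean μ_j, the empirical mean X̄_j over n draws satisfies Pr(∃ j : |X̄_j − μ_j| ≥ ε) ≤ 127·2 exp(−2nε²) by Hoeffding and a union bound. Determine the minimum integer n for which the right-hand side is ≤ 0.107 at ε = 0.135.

Need 2·127·exp(−2nε²) ≤ 0.107, i.e. exp(−2nε²) ≤ 0.107/254.
So 2nε² ≥ ln(254/0.107) = 7.772261.
Hence n ≥ 7.772261/(2·0.135²) = 213.231.
The smallest integer n is 214.

214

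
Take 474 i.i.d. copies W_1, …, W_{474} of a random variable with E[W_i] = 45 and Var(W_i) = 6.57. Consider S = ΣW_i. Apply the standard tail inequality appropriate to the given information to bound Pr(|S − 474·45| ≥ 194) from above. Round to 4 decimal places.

0.0827

With mean and variance of each term known, Chebyshev's inequality bounds the deviation of the sum (or sample mean).
Var(S) = n·Var(W_i) = 474·6.57 = 3114.18.
Chebyshev: Pr(|S − 474·45| ≥ 194) ≤ Var(S)/194² = 3114.18/37636 = 0.0827.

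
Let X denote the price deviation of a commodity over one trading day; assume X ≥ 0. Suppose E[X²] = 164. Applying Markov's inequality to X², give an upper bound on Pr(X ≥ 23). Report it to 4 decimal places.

Since X ≥ 0, the event {X ≥ 23} is the same as {X² ≥ 529}.
Markov's inequality applied to X² gives Pr(X² ≥ 529) ≤ E[X²]/529 = 164/529 = 0.3100.

0.3100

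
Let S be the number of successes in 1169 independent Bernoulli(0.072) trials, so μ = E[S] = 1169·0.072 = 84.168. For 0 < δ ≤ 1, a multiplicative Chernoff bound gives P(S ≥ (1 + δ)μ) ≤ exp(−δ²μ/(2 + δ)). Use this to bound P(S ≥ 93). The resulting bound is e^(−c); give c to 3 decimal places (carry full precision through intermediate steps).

0.440

Write 93 = (1 + δ)μ, so δ = 93/84.168 − 1 = 0.104933…
Then the exponent is δ²μ/(2 + δ) = (93 − μ)² / (μ·(2 + δ)) = 0.440284.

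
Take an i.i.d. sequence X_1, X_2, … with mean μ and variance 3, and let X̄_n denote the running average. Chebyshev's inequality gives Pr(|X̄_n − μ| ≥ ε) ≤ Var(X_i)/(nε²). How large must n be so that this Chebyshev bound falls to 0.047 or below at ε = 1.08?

55

Require 3/(n·1.08²) ≤ 0.047, i.e. n ≥ 3/(0.047·1.08²) = 54.724.
The smallest integer n is 55.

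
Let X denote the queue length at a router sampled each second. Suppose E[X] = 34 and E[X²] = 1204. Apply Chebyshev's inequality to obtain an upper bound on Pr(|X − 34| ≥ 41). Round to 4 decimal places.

0.0286

Var(X) = E[X²] − (E[X])² = 1204 − 1156 = 48.
Chebyshev's inequality: Pr(|X − μ| ≥ t) ≤ Var(X)/t² = 48/1681 = 0.0286.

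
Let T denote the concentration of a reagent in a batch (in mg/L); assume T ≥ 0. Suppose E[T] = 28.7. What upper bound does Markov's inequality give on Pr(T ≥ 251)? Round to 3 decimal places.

0.114

Markov's inequality: for a non-negative random variable, Pr(T ≥ a) ≤ E[T]/a.
Here E[T] = 28.7 and a = 251, so the bound is 28.7/251 = 0.1143.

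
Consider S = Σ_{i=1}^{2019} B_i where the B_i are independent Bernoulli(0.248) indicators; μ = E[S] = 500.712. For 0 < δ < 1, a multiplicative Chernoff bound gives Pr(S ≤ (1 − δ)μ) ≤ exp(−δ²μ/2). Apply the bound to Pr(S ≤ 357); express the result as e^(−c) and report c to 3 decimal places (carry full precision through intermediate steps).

20.624

Write 357 = (1 − δ)μ, so δ = 1 − 357/500.712 = 0.2870153…
Then the exponent is δ²μ/2 = (μ − 357)²/(2μ) = 20.623771.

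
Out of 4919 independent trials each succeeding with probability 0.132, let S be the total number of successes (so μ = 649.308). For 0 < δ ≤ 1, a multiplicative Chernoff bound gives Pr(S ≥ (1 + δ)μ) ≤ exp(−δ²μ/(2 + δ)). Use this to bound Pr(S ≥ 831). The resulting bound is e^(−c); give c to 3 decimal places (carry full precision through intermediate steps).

22.301

Write 831 = (1 + δ)μ, so δ = 831/649.308 − 1 = 0.2798241…
Then the exponent is δ²μ/(2 + δ) = (831 − μ)² / (μ·(2 + δ)) = 22.300753.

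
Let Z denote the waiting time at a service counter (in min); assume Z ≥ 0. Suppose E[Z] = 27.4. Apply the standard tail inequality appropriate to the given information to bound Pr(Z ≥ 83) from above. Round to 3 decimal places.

Only the mean of a non-negative variable is known, so Markov's inequality is the applicable tail bound.
Markov's inequality: for a non-negative random variable, Pr(Z ≥ a) ≤ E[Z]/a.
Here E[Z] = 27.4 and a = 83, so the bound is 27.4/83 = 0.3301.

0.330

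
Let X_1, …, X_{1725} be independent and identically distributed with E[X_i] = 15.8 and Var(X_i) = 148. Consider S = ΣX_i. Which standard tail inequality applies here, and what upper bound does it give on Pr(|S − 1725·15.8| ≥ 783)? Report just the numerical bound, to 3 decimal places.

With mean and variance of each term known, Chebyshev's inequality bounds the deviation of the sum (or sample mean).
Var(S) = n·Var(X_i) = 1725·148 = 255300.
Chebyshev: Pr(|S − 1725·15.8| ≥ 783) ≤ Var(S)/783² = 255300/613089 = 0.4164.

0.416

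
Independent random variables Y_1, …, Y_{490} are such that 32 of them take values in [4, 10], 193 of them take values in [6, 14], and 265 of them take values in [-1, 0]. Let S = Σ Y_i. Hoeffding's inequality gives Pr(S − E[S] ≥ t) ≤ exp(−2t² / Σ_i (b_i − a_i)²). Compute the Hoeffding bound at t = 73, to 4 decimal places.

Σ(b_i − a_i)² = 32·6² + 193·8² + 265·1² = 13769.
Exponent = 2·73² / 13769 = 0.77406.
Bound = exp(−0.77406) = 0.46114.

0.4611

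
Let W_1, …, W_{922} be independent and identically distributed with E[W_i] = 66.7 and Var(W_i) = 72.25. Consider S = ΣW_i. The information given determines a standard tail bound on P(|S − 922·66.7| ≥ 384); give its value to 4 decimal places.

With mean and variance of each term known, Chebyshev's inequality bounds the deviation of the sum (or sample mean).
Var(S) = n·Var(W_i) = 922·72.25 = 66614.5.
Chebyshev: P(|S − 922·66.7| ≥ 384) ≤ Var(S)/384² = 66614.5/147456 = 0.4518.

0.4518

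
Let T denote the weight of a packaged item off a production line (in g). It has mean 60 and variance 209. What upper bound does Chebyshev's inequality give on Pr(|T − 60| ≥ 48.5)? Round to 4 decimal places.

Chebyshev: Pr(|T − μ| ≥ t) ≤ Var(T)/t².
Bound = 209 / 2352.25 = 0.0889.

0.0889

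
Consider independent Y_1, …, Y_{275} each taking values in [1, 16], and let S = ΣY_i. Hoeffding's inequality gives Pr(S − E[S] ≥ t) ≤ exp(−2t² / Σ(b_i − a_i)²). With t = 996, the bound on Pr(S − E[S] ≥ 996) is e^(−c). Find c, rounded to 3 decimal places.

Σ(b_i − a_i)² = 275·(15)² = 61875.
c = 2t²/61875 = 2·996²/61875 = 32.0652.

32.065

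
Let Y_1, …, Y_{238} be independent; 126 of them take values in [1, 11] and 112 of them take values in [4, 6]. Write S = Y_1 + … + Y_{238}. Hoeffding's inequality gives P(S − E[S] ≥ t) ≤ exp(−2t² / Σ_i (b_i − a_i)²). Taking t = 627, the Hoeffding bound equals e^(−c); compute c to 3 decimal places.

60.259

Σ(b_i − a_i)² = 126·10² + 112·2² = 13048.
c = 2t² / 13048 = 2·627² / 13048 = 60.2589.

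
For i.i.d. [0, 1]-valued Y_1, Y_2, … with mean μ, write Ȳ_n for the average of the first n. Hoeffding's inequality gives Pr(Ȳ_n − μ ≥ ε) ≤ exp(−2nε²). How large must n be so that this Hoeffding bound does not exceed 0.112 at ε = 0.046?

Require exp(−2nε²) ≤ 0.112, i.e. 2nε² ≥ ln(1/0.112) = 2.189256.
So n ≥ 2.189256 / (2·0.046²) = 517.310.
The smallest integer n is 518.

518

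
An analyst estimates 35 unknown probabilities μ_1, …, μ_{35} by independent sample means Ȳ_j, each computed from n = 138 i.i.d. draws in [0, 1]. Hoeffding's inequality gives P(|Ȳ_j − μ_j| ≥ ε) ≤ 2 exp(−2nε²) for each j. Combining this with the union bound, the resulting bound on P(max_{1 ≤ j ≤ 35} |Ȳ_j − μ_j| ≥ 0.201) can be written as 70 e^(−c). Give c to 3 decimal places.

Union bound over the 35 events: P(max_{1 ≤ j ≤ 35} |Ȳ_j − μ_j| ≥ 0.201) ≤ 35·2·exp(−2nε²) = 70 exp(−2·138·0.201²).
So c = 2·138·0.201² = 11.1507.

11.151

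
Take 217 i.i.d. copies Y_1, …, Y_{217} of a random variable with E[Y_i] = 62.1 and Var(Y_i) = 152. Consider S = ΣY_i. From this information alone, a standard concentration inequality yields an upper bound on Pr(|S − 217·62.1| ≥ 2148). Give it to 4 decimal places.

With mean and variance of each term known, Chebyshev's inequality bounds the deviation of the sum (or sample mean).
Var(S) = n·Var(Y_i) = 217·152 = 32984.
Chebyshev: Pr(|S − 217·62.1| ≥ 2148) ≤ Var(S)/2148² = 32984/4613904 = 0.0071.

0.0071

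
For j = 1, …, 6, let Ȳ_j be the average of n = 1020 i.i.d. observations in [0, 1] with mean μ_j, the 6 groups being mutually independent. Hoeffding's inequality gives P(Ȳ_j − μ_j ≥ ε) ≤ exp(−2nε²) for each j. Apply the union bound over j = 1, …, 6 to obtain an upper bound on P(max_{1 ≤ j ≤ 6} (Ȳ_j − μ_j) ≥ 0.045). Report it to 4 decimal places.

0.0964

Per-experiment Hoeffding bound: exp(−2·1020·0.045²) = exp(−4.13100) = 0.016067.
Union bound over 6 events: 6·0.016067 = 0.09640.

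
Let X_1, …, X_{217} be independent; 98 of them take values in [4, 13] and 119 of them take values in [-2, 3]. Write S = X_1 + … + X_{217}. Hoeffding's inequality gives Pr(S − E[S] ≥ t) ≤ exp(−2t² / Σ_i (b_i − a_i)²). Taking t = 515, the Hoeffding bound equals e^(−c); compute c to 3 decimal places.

Σ(b_i − a_i)² = 98·9² + 119·5² = 10913.
c = 2t² / 10913 = 2·515² / 10913 = 48.6072.

48.607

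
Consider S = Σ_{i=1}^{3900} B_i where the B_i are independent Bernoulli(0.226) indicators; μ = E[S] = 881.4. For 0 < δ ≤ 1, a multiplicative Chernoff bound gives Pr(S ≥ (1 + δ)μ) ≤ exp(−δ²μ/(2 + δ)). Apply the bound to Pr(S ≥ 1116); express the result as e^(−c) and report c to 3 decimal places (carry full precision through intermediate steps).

Write 1116 = (1 + δ)μ, so δ = 1116/881.4 − 1 = 0.2661675…
Then the exponent is δ²μ/(2 + δ) = (1116 − μ)² / (μ·(2 + δ)) = 27.554401.

27.554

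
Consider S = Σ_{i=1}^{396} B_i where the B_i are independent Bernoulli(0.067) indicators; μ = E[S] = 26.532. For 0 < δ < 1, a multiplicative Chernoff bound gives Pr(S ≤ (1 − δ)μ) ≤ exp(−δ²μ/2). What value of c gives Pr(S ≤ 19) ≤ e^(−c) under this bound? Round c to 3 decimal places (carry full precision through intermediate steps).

1.069

Write 19 = (1 − δ)μ, so δ = 1 − 19/26.532 = 0.2838836…
Then the exponent is δ²μ/2 = (μ − 19)²/(2μ) = 1.069106.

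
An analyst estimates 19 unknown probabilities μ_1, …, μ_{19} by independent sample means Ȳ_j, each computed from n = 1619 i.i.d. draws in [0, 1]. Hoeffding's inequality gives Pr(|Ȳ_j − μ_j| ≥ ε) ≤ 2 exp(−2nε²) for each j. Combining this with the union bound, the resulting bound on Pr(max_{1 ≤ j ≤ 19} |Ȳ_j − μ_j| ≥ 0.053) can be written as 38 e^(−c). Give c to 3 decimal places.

9.096

Union bound over the 19 events: Pr(max_{1 ≤ j ≤ 19} |Ȳ_j − μ_j| ≥ 0.053) ≤ 19·2·exp(−2nε²) = 38 exp(−2·1619·0.053²).
So c = 2·1619·0.053² = 9.0955.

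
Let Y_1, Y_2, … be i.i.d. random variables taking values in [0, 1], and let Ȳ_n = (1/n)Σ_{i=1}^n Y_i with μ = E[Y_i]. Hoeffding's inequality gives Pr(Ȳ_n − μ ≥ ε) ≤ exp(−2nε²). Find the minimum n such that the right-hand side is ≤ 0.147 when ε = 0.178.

31

Require exp(−2nε²) ≤ 0.147, i.e. 2nε² ≥ ln(1/0.147) = 1.917323.
So n ≥ 1.917323 / (2·0.178²) = 30.257.
The smallest integer n is 31.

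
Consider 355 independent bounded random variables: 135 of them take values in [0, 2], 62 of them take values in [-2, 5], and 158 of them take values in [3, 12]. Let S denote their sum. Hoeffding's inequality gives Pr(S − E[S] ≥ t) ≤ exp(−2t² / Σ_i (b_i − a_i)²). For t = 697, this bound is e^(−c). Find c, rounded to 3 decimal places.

Σ(b_i − a_i)² = 135·2² + 62·7² + 158·9² = 16376.
c = 2t² / 16376 = 2·697² / 16376 = 59.3318.

59.332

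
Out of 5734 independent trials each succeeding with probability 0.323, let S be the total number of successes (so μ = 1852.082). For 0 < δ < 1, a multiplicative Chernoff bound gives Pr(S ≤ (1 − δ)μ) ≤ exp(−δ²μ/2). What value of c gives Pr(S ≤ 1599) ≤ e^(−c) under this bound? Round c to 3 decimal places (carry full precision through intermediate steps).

Write 1599 = (1 − δ)μ, so δ = 1 − 1599/1852.082 = 0.1366473…
Then the exponent is δ²μ/2 = (μ − 1599)²/(2μ) = 17.291486.

17.291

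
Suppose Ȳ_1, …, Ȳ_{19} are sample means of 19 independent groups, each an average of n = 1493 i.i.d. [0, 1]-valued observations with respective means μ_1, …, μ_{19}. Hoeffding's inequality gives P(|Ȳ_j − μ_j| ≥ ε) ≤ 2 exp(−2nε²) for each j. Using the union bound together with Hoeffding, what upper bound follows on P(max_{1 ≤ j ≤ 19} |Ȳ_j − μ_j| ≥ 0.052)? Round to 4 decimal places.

0.0118

Per-experiment Hoeffding bound: 2·exp(−2·1493·0.052²) = 2·exp(−8.07414) = 0.00062298.
Union bound over 19 events: 19·0.00062298 = 0.01184.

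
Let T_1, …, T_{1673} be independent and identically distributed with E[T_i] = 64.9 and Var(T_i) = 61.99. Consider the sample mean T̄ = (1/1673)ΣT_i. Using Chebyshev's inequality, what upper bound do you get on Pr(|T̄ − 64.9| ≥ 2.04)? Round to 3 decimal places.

Var(T̄) = Var(T_i)/n = 61.99/1673 = 0.037053.
Chebyshev: Pr(|T̄ − 64.9| ≥ 2.04) ≤ Var(T̄)/(2.04)² = 61.99/(1673·2.04²) = 0.0089.

0.009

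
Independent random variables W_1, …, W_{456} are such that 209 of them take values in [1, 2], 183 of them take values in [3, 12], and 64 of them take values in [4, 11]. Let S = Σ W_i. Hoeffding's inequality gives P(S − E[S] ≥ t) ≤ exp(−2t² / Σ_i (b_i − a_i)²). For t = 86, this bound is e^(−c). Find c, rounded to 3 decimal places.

0.814

Σ(b_i − a_i)² = 209·1² + 183·9² + 64·7² = 18168.
c = 2t² / 18168 = 2·86² / 18168 = 0.8142.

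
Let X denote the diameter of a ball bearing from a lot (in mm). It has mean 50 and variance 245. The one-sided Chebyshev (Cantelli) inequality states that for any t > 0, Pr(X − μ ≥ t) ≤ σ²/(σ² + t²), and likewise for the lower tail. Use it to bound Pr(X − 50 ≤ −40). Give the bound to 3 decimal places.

0.133

Here σ² = 245 and t = 40, so σ² + t² = 1845.
Cantelli's bound: 245/1845 = 0.1328.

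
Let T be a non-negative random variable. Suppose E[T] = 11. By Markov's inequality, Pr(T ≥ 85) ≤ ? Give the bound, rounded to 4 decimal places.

Markov's inequality: for a non-negative random variable, Pr(T ≥ a) ≤ E[T]/a.
Here E[T] = 11 and a = 85, so the bound is 11/85 = 0.1294.

0.1294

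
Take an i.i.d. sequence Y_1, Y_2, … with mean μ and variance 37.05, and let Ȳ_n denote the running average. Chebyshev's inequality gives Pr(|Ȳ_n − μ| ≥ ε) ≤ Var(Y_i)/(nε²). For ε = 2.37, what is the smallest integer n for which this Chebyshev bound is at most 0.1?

Require 37.05/(n·2.37²) ≤ 0.1, i.e. n ≥ 37.05/(0.1·2.37²) = 65.962.
The smallest integer n is 66.

66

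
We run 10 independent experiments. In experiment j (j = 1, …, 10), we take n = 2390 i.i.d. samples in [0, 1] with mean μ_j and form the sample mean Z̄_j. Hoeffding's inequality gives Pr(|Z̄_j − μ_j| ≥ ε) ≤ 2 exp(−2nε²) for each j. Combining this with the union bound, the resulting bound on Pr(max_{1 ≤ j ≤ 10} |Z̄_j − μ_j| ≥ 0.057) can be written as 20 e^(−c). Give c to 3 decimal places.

15.530

Union bound over the 10 events: Pr(max_{1 ≤ j ≤ 10} |Z̄_j − μ_j| ≥ 0.057) ≤ 10·2·exp(−2nε²) = 20 exp(−2·2390·0.057²).
So c = 2·2390·0.057² = 15.5302.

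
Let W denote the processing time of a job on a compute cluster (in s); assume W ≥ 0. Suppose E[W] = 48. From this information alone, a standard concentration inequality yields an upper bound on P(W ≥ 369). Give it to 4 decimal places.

0.1301

Only the mean of a non-negative variable is known, so Markov's inequality is the applicable tail bound.
Markov's inequality: for a non-negative random variable, P(W ≥ a) ≤ E[W]/a.
Here E[W] = 48 and a = 369, so the bound is 48/369 = 0.1301.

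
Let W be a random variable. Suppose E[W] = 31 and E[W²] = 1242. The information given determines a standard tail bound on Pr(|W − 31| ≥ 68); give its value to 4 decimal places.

The first two moments determine the variance, so Chebyshev's inequality is the sharpest standard bound available.
Var(W) = E[W²] − (E[W])² = 1242 − 961 = 281.
Chebyshev's inequality: Pr(|W − μ| ≥ t) ≤ Var(W)/t² = 281/4624 = 0.0608.

0.0608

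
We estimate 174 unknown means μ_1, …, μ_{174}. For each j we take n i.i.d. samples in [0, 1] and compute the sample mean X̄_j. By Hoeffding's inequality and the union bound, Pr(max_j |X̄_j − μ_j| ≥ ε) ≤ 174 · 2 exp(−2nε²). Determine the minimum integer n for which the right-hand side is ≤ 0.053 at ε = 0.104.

407

Need 2·174·exp(−2nε²) ≤ 0.053, i.e. exp(−2nε²) ≤ 0.053/348.
So 2nε² ≥ ln(348/0.053) = 8.789666.
Hence n ≥ 8.789666/(2·0.104²) = 406.327.
The smallest integer n is 407.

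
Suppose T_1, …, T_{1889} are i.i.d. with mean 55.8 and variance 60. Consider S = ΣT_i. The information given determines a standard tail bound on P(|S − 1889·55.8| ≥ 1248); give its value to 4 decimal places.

With mean and variance of each term known, Chebyshev's inequality bounds the deviation of the sum (or sample mean).
Var(S) = n·Var(T_i) = 1889·60 = 113340.
Chebyshev: P(|S − 1889·55.8| ≥ 1248) ≤ Var(S)/1248² = 113340/1557504 = 0.0728.

0.0728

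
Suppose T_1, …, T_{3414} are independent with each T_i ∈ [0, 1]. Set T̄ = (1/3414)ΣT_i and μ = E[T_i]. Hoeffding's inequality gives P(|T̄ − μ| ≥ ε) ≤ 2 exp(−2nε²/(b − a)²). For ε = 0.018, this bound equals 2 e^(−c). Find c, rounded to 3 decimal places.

2.212

c = 2nε²/(b − a)² = 2·3414·0.018² / 1² = 2.2123.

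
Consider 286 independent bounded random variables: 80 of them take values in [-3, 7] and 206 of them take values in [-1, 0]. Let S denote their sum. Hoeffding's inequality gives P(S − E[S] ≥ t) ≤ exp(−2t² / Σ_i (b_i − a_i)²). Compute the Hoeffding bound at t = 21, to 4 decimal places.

Σ(b_i − a_i)² = 80·10² + 206·1² = 8206.
Exponent = 2·21² / 8206 = 0.10748.
Bound = exp(−0.10748) = 0.89809.

0.8981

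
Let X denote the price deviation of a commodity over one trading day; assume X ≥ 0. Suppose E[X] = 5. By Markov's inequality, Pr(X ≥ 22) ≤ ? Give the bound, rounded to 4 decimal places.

Markov's inequality: for a non-negative random variable, Pr(X ≥ a) ≤ E[X]/a.
Here E[X] = 5 and a = 22, so the bound is 5/22 = 0.2273.

0.2273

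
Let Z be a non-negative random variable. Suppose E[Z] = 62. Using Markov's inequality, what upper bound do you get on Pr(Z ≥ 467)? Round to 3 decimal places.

0.133

Markov's inequality: for a non-negative random variable, Pr(Z ≥ a) ≤ E[Z]/a.
Here E[Z] = 62 and a = 467, so the bound is 62/467 = 0.1328.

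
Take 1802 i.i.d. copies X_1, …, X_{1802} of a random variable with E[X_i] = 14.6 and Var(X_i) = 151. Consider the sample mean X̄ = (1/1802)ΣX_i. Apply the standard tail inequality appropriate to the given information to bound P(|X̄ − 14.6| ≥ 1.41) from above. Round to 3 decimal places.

With mean and variance of each term known, Chebyshev's inequality bounds the deviation of the sum (or sample mean).
Var(X̄) = Var(X_i)/n = 151/1802 = 0.083796.
Chebyshev: P(|X̄ − 14.6| ≥ 1.41) ≤ Var(X̄)/(1.41)² = 151/(1802·1.41²) = 0.0421.

0.042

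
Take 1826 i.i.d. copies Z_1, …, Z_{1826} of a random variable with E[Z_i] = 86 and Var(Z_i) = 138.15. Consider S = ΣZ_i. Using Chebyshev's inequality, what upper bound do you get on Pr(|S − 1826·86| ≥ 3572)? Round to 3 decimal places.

Var(S) = n·Var(Z_i) = 1826·138.15 = 252261.9.
Chebyshev: Pr(|S − 1826·86| ≥ 3572) ≤ Var(S)/3572² = 252261.9/12759184 = 0.0198.

0.020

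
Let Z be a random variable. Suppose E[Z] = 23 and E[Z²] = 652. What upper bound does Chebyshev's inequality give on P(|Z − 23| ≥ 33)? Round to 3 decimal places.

0.113

Var(Z) = E[Z²] − (E[Z])² = 652 − 529 = 123.
Chebyshev's inequality: P(|Z − μ| ≥ t) ≤ Var(Z)/t² = 123/1089 = 0.1129.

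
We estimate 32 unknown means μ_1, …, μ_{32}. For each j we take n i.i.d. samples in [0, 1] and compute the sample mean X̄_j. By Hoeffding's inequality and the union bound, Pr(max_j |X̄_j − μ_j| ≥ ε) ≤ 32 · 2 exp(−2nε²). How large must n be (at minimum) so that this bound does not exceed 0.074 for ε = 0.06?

Need 2·32·exp(−2nε²) ≤ 0.074, i.e. exp(−2nε²) ≤ 0.074/64.
So 2nε² ≥ ln(64/0.074) = 6.762573.
Hence n ≥ 6.762573/(2·0.06²) = 939.246.
The smallest integer n is 940.

940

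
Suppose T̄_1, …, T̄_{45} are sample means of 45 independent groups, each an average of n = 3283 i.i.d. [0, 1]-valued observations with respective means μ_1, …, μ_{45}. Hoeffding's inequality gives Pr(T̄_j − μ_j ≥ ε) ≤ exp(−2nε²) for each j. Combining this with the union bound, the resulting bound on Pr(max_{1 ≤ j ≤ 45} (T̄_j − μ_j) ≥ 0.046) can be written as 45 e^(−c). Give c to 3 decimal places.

13.894

Union bound over the 45 events: Pr(max_{1 ≤ j ≤ 45} (T̄_j − μ_j) ≥ 0.046) ≤ 45·exp(−2nε²) = 45 exp(−2·3283·0.046²).
So c = 2·3283·0.046² = 13.8937.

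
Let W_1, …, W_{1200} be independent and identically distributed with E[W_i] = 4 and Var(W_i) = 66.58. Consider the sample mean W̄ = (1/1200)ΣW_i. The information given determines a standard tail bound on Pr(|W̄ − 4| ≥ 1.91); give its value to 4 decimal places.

0.0152

With mean and variance of each term known, Chebyshev's inequality bounds the deviation of the sum (or sample mean).
Var(W̄) = Var(W_i)/n = 66.58/1200 = 0.055483.
Chebyshev: Pr(|W̄ − 4| ≥ 1.91) ≤ Var(W̄)/(1.91)² = 66.58/(1200·1.91²) = 0.0152.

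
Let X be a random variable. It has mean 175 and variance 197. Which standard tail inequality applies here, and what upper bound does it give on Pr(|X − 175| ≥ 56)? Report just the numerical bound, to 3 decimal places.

Mean and variance are known, so Chebyshev's inequality applies.
Chebyshev: Pr(|X − μ| ≥ t) ≤ Var(X)/t².
Bound = 197 / 3136 = 0.0628.

0.063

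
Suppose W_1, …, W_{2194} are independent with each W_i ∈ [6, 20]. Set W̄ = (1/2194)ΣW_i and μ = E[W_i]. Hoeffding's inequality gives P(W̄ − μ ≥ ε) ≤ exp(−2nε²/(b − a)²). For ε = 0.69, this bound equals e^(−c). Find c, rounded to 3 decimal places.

c = 2nε²/(b − a)² = 2·2194·0.69² / 14² = 10.6588.

10.659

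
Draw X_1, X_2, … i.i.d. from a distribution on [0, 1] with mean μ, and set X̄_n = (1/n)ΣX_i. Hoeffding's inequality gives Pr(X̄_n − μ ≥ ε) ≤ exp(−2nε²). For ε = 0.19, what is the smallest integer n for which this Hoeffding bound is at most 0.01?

Require exp(−2nε²) ≤ 0.01, i.e. 2nε² ≥ ln(1/0.01) = 4.605170.
So n ≥ 4.605170 / (2·0.19²) = 63.784.
The smallest integer n is 64.

64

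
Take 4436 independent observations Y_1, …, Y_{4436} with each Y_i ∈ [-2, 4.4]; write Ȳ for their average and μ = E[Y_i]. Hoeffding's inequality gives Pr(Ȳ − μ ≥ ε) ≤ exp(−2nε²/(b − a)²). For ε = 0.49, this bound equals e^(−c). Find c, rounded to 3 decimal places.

c = 2nε²/(b − a)² = 2·4436·0.49² / 6.4² = 52.0060.

52.006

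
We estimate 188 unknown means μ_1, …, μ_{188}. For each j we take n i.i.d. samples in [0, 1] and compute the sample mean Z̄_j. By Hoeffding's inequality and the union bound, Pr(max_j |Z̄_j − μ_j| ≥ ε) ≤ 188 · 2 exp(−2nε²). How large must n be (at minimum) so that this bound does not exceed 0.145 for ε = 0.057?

Need 2·188·exp(−2nε²) ≤ 0.145, i.e. exp(−2nε²) ≤ 0.145/376.
So 2nε² ≥ ln(376/0.145) = 7.860611.
Hence n ≥ 7.860611/(2·0.057²) = 1209.697.
The smallest integer n is 1210.

1210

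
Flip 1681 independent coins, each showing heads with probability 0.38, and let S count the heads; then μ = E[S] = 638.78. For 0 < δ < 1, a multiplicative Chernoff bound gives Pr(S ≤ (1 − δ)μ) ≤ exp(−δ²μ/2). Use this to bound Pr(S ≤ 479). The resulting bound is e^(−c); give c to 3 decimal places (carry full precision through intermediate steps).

Write 479 = (1 − δ)μ, so δ = 1 − 479/638.78 = 0.2501331…
Then the exponent is δ²μ/2 = (μ − 479)²/(2μ) = 19.983131.

19.983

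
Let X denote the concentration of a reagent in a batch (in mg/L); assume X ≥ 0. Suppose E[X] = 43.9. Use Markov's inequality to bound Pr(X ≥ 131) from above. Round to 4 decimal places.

Markov's inequality: for a non-negative random variable, Pr(X ≥ a) ≤ E[X]/a.
Here E[X] = 43.9 and a = 131, so the bound is 43.9/131 = 0.3351.

0.3351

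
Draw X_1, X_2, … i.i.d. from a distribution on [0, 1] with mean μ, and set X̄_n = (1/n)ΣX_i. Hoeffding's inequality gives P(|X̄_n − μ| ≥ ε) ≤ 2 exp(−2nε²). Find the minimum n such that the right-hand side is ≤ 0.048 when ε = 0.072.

360

Require 2·exp(−2nε²) ≤ 0.048, i.e. 2nε² ≥ ln(2/0.048) = 3.729701.
So n ≥ 3.729701 / (2·0.072²) = 359.732.
The smallest integer n is 360.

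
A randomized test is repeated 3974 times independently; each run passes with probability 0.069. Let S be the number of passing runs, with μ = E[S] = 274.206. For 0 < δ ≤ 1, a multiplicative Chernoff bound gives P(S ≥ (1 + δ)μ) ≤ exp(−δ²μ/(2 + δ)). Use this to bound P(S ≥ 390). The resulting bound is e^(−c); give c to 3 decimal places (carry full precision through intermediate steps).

Write 390 = (1 + δ)μ, so δ = 390/274.206 − 1 = 0.4222884…
Then the exponent is δ²μ/(2 + δ) = (390 − μ)² / (μ·(2 + δ)) = 20.186885.

20.187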